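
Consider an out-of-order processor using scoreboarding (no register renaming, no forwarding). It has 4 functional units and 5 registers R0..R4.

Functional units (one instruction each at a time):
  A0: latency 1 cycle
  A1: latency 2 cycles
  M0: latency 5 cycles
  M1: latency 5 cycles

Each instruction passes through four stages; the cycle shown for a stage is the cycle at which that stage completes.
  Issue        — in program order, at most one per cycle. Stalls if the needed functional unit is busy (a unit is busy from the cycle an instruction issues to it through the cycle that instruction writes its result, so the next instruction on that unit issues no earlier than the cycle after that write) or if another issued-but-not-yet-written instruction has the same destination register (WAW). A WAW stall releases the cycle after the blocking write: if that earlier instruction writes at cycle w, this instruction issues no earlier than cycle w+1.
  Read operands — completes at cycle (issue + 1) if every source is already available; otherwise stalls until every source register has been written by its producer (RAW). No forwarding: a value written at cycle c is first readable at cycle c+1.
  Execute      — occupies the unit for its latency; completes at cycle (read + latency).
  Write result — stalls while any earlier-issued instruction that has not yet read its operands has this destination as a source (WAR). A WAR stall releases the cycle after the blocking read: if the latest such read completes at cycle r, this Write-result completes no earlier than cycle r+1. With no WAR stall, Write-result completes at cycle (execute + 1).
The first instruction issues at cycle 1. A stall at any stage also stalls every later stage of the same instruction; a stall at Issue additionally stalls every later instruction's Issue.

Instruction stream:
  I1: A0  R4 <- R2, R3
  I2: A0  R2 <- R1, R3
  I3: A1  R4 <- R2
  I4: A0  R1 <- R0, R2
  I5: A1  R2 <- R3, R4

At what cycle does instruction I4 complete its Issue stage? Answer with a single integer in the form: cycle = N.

1) issue 1, read 2, done 3, write 4
2) issue 5, read 6, done 7, write 8  <struct: A0 busy until I1 writes@4>
3) issue 6, read 9, done 11, write 12  <RAW R2: wait I2 write@8>
4) issue 9, read 10, done 11, write 12  <struct: A0 busy until I2 writes@8>
5) issue 13, read 14, done 16, write 17  <struct: A1 busy until I3 writes@12>

cycle = 9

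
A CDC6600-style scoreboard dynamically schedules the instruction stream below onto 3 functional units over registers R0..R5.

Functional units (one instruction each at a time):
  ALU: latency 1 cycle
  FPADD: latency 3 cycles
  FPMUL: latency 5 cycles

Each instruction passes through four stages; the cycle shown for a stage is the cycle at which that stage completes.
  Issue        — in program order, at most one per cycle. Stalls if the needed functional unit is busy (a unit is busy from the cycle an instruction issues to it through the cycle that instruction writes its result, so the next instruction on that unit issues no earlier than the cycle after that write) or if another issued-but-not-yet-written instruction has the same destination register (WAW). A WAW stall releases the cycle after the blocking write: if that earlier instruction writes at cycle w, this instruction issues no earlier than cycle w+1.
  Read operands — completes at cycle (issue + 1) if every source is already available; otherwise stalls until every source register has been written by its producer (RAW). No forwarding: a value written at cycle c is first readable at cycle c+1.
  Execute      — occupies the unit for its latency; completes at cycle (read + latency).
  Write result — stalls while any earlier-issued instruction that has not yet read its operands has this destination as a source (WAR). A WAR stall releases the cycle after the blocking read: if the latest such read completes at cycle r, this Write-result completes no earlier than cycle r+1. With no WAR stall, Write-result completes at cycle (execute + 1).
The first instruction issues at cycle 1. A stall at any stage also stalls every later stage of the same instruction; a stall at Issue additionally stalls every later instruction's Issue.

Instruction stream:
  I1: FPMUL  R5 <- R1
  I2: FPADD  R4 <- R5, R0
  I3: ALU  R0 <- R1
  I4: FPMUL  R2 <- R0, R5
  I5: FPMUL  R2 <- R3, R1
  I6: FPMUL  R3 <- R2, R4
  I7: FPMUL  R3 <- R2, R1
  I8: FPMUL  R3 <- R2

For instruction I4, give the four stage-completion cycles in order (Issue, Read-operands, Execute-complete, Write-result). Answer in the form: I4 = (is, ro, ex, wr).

I1: IS=1 RO=2 EX=7 WR=8
I2: IS=2 RO=9 EX=12 WR=13  [RAW R5: wait I1 write@8]
I3: IS=3 RO=4 EX=5 WR=10  [WAR R0: wait I2 read@9]
I4: IS=9 RO=11 EX=16 WR=17  [struct: FPMUL busy until I1 writes@8; RAW R0: wait I3 write@10]
I5: IS=18 RO=19 EX=24 WR=25  [struct: FPMUL busy until I4 writes@17]
I6: IS=26 RO=27 EX=32 WR=33  [struct: FPMUL busy until I5 writes@25]
I7: IS=34 RO=35 EX=40 WR=41  [struct: FPMUL busy until I6 writes@33]
I8: IS=42 RO=43 EX=48 WR=49  [struct: FPMUL busy until I7 writes@41]

I4 = (9, 11, 16, 17)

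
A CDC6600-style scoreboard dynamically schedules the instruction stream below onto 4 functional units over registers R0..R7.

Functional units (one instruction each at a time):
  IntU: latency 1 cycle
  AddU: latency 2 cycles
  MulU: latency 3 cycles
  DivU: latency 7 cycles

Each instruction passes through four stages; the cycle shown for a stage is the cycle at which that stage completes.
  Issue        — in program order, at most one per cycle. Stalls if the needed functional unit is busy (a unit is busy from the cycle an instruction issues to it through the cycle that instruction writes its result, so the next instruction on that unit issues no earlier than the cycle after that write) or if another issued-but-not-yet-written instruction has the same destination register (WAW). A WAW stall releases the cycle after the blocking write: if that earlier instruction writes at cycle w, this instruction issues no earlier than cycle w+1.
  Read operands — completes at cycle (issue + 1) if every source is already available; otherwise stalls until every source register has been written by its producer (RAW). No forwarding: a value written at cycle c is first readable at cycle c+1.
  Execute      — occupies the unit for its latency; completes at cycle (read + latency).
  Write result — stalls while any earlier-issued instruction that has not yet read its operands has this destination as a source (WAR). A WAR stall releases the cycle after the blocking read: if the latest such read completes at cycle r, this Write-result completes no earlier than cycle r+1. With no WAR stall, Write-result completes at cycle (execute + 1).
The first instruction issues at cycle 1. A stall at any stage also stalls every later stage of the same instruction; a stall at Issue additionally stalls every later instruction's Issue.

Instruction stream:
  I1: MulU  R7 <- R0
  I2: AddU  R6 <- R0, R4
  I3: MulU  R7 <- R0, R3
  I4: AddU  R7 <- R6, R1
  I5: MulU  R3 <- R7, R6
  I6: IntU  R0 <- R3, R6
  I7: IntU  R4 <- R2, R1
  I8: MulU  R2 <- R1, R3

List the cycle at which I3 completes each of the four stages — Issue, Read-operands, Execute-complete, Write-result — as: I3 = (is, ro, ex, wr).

I1 -> (1, 2, 5, 6)
I2 -> (2, 3, 5, 6)
I3 -> (7, 8, 11, 12)  // struct: MulU busy until I1 writes@6
I4 -> (13, 14, 16, 17)  // WAW R7: wait I3 write@12
I5 -> (14, 18, 21, 22)  // RAW R7: wait I4 write@17
I6 -> (15, 23, 24, 25)  // RAW R3: wait I5 write@22
I7 -> (26, 27, 28, 29)  // struct: IntU busy until I6 writes@25
I8 -> (27, 28, 31, 32)

I3 = (7, 8, 11, 12)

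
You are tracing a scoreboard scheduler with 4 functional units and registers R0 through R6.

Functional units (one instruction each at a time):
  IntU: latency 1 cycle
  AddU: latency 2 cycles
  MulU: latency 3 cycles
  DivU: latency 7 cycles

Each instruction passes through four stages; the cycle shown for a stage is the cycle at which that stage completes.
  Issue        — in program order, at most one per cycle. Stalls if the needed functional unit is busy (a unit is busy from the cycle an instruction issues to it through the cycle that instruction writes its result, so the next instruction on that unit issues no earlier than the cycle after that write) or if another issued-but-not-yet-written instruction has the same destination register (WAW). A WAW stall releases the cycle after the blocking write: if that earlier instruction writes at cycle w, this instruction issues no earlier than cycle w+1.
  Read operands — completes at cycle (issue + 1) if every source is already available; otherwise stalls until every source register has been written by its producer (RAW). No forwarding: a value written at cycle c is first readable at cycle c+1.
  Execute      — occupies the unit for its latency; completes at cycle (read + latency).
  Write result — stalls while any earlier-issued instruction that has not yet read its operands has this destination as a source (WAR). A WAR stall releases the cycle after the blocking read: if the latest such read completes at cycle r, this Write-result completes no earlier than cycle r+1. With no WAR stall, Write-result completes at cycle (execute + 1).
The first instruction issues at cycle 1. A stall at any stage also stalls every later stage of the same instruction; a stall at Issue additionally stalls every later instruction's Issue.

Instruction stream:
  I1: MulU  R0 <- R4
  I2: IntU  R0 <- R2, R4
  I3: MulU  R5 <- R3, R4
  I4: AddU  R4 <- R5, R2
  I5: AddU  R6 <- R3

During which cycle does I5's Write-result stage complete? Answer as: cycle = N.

1) issue 1, read 2, done 5, write 6
2) issue 7, read 8, done 9, write 10  <WAW R0: wait I1 write@6>
3) issue 8, read 9, done 12, write 13
4) issue 9, read 14, done 16, write 17  <RAW R5: wait I3 write@13>
5) issue 18, read 19, done 21, write 22  <struct: AddU busy until I4 writes@17>

cycle = 22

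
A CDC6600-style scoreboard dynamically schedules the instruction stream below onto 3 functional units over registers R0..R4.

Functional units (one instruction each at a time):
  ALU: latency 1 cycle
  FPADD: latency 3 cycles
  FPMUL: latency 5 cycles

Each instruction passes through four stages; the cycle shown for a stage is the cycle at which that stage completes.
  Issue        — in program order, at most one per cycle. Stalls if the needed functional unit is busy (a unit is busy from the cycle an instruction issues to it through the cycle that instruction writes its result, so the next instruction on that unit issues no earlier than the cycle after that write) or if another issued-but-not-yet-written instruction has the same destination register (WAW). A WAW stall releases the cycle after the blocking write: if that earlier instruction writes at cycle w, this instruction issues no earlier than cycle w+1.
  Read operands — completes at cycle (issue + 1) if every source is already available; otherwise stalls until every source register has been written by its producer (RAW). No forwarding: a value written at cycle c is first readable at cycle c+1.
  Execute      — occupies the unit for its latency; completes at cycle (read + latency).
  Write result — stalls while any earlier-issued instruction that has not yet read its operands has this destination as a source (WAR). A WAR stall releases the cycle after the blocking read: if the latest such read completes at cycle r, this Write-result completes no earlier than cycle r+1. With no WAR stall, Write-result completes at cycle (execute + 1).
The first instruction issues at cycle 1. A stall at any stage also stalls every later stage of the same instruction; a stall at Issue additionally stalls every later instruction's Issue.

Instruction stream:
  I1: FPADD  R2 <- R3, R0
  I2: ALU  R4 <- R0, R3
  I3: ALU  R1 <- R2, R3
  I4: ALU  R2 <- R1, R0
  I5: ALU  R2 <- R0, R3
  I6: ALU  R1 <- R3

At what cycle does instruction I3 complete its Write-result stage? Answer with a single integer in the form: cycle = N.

I1  is:1  ro:2  ex:5  wr:6
I2  is:2  ro:3  ex:4  wr:5
I3  is:6  ro:7  ex:8  wr:9  — struct: ALU busy until I2 writes@5
I4  is:10  ro:11  ex:12  wr:13  — struct: ALU busy until I3 writes@9
I5  is:14  ro:15  ex:16  wr:17  — struct: ALU busy until I4 writes@13
I6  is:18  ro:19  ex:20  wr:21  — struct: ALU busy until I5 writes@17

cycle = 9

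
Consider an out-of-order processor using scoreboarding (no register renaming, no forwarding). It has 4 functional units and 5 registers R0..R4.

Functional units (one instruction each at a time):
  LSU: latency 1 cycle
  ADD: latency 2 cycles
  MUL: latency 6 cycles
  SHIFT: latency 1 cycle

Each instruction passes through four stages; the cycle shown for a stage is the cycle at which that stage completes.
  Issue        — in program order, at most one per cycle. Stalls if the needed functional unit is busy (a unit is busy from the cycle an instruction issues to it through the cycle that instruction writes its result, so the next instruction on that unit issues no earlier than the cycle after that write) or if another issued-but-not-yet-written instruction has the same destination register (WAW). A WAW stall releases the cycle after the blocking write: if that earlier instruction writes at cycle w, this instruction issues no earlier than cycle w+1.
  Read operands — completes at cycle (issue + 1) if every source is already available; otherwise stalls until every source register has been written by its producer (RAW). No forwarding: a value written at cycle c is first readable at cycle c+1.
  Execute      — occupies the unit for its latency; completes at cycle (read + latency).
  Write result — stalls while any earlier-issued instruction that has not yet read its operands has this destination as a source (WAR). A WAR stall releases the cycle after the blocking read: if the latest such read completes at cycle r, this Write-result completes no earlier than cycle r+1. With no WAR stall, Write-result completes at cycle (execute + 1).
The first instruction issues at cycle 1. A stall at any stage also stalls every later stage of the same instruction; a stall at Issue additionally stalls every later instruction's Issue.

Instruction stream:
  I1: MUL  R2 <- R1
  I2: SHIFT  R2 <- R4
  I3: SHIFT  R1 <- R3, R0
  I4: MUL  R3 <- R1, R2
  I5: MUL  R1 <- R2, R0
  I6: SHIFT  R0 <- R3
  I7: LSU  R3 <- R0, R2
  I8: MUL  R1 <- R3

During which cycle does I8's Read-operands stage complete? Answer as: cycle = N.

1) issue 1, read 2, done 8, write 9
2) issue 10, read 11, done 12, write 13  <WAW R2: wait I1 write@9>
3) issue 14, read 15, done 16, write 17  <struct: SHIFT busy until I2 writes@13>
4) issue 15, read 18, done 24, write 25  <RAW R1: wait I3 write@17>
5) issue 26, read 27, done 33, write 34  <struct: MUL busy until I4 writes@25>
6) issue 27, read 28, done 29, write 30
7) issue 28, read 31, done 32, write 33  <RAW R0: wait I6 write@30>
8) issue 35, read 36, done 42, write 43  <struct: MUL busy until I5 writes@34>

cycle = 36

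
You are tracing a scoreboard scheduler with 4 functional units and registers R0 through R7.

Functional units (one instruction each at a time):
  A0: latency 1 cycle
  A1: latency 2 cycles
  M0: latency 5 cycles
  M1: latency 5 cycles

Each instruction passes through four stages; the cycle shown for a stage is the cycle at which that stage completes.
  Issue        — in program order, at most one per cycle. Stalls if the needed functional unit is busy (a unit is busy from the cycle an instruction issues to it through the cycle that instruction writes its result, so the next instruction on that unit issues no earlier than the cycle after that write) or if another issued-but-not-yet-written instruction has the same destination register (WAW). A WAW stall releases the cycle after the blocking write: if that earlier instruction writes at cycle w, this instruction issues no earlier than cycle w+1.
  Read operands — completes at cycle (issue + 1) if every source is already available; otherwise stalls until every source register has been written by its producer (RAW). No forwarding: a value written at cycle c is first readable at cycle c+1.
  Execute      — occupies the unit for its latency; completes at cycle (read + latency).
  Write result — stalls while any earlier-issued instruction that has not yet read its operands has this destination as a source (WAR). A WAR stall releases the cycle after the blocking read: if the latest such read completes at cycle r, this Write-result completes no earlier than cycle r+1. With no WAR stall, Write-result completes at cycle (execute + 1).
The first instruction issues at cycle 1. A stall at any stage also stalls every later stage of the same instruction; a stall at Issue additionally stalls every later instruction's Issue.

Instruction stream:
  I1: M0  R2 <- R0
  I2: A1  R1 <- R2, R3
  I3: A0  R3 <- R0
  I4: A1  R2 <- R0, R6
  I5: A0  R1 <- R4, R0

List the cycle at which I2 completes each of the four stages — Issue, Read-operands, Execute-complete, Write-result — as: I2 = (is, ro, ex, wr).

I2 = (2, 9, 11, 12)

[1] I1 issues→M0
[2] I1 reads | I2 issues→A1
[3] I3 issues→A0
[4] I3 reads
[5] I3 exec-done
[7] I1 exec-done
[8] I1 writes R2
[9] I2 reads
[10] I3 writes R3
[11] I2 exec-done
[12] I2 writes R1
[13] I4 issues→A1
[14] I4 reads | I5 issues→A0
[15] I5 reads
[16] I4 exec-done | I5 exec-done
[17] I4 writes R2 | I5 writes R1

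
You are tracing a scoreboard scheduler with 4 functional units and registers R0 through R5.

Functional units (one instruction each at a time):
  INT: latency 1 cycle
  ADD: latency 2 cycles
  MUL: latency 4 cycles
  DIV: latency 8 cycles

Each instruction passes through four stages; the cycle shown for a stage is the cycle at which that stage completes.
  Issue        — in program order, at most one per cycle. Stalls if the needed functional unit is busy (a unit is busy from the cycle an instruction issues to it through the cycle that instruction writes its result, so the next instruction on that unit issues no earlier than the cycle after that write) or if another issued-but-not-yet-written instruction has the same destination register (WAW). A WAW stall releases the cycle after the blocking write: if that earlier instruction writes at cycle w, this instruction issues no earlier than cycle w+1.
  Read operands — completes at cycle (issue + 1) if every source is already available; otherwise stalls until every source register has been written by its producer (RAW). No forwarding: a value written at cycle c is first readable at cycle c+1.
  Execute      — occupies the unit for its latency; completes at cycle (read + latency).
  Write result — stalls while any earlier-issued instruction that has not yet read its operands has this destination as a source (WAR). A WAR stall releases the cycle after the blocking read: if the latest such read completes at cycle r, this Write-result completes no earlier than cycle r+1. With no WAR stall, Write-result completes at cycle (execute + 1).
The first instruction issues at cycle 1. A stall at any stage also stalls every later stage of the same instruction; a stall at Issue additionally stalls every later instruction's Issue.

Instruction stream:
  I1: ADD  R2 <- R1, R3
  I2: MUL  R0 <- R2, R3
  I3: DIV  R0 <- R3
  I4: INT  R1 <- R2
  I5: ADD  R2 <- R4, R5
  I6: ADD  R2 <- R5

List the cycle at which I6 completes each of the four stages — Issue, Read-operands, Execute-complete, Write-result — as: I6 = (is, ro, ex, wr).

I6 = (19, 20, 22, 23)

c1: I1 issues→ADD
c2: I1 reads; I2 issues→MUL
c4: I1 exec-done
c5: I1 writes R2
c6: I2 reads
c10: I2 exec-done
c11: I2 writes R0
c12: I3 issues→DIV
c13: I3 reads; I4 issues→INT
c14: I4 reads; I5 issues→ADD
c15: I4 exec-done; I5 reads
c16: I4 writes R1
c17: I5 exec-done
c18: I5 writes R2
c19: I6 issues→ADD
c20: I6 reads
c21: I3 exec-done
c22: I3 writes R0; I6 exec-done
c23: I6 writes R2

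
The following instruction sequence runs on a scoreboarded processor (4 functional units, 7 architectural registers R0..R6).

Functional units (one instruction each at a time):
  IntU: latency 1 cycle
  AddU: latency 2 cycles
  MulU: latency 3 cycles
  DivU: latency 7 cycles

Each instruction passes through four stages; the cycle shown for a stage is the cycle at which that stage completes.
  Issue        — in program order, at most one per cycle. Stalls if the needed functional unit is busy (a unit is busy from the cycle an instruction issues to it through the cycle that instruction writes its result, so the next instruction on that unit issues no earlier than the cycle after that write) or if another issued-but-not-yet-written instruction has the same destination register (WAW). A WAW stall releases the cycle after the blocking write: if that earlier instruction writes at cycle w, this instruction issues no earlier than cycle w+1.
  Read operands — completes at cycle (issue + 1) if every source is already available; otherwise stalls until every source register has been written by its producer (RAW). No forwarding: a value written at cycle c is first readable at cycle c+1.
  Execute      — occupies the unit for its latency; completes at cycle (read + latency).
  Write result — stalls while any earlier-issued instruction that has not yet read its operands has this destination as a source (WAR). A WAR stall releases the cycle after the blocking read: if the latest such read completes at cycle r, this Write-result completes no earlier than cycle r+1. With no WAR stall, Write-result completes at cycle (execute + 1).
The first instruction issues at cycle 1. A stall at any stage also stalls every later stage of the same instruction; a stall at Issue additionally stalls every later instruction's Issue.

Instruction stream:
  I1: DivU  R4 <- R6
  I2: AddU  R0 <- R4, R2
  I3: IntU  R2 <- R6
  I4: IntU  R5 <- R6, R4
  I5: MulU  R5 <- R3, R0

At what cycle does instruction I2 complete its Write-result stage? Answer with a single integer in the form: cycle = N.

cycle = 14

  I1 | 1 | 2 | 9 | 10
  I2 | 2 | 11 | 13 | 14   RAW R4: wait I1 write@10
  I3 | 3 | 4 | 5 | 12   WAR R2: wait I2 read@11
  I4 | 13 | 14 | 15 | 16   struct: IntU busy until I3 writes@12
  I5 | 17 | 18 | 21 | 22   WAW R5: wait I4 write@16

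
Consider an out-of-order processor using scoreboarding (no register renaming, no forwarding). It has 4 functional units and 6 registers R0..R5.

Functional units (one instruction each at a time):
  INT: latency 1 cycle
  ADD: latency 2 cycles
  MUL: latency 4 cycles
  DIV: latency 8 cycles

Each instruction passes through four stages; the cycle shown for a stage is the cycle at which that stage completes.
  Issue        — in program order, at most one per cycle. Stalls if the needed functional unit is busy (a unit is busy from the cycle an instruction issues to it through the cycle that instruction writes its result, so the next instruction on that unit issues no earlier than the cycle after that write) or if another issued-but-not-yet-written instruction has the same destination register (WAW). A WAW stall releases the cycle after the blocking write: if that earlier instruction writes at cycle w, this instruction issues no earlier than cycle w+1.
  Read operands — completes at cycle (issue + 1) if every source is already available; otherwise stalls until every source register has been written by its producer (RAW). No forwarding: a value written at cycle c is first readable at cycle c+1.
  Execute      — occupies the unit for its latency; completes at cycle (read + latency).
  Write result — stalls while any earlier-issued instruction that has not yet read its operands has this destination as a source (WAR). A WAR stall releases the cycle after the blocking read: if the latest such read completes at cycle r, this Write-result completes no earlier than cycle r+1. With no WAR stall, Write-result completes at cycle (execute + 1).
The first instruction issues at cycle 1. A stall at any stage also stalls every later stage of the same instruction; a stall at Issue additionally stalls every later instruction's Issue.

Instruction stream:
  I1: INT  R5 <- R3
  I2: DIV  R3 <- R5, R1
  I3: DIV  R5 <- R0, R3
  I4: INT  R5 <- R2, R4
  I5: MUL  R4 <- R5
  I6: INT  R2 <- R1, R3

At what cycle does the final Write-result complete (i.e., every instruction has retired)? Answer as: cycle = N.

cycle = 35

1) issue 1, read 2, done 3, write 4
2) issue 2, read 5, done 13, write 14  <RAW R5: wait I1 write@4>
3) issue 15, read 16, done 24, write 25  <struct: DIV busy until I2 writes@14>
4) issue 26, read 27, done 28, write 29  <WAW R5: wait I3 write@25>
5) issue 27, read 30, done 34, write 35  <RAW R5: wait I4 write@29>
6) issue 30, read 31, done 32, write 33  <struct: INT busy until I4 writes@29>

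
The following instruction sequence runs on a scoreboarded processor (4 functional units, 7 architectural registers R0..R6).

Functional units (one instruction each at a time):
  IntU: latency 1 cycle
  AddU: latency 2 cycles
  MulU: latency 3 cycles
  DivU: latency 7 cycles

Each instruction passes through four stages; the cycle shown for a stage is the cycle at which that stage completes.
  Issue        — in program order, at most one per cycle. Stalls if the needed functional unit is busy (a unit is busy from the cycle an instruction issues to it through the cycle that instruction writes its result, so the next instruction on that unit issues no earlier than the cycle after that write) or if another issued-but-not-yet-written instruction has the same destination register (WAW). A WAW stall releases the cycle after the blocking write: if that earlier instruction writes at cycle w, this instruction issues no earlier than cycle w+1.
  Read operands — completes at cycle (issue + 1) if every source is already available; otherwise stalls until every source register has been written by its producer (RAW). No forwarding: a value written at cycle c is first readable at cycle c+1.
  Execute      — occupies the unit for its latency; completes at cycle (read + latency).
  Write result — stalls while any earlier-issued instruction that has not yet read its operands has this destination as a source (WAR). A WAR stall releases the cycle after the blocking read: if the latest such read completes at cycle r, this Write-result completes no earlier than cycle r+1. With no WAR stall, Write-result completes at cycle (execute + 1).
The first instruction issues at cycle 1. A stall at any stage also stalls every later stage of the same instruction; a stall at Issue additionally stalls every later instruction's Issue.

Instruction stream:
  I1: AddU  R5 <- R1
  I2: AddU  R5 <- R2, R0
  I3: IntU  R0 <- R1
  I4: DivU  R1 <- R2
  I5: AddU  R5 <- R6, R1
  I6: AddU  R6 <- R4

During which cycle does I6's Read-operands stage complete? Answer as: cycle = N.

t=1  issue I1 (AddU)
t=2  I1 read-ops
t=4  I1 finished on AddU
t=5  I1→R5
t=6  issue I2 (AddU)
t=7  I2 read-ops · issue I3 (IntU)
t=8  I3 read-ops · issue I4 (DivU)
t=9  I2 finished on AddU · I3 finished on IntU · I4 read-ops
t=10  I2→R5 · I3→R0
t=11  issue I5 (AddU)
t=16  I4 finished on DivU
t=17  I4→R1
t=18  I5 read-ops
t=20  I5 finished on AddU
t=21  I5→R5
t=22  issue I6 (AddU)
t=23  I6 read-ops
t=25  I6 finished on AddU
t=26  I6→R6

cycle = 23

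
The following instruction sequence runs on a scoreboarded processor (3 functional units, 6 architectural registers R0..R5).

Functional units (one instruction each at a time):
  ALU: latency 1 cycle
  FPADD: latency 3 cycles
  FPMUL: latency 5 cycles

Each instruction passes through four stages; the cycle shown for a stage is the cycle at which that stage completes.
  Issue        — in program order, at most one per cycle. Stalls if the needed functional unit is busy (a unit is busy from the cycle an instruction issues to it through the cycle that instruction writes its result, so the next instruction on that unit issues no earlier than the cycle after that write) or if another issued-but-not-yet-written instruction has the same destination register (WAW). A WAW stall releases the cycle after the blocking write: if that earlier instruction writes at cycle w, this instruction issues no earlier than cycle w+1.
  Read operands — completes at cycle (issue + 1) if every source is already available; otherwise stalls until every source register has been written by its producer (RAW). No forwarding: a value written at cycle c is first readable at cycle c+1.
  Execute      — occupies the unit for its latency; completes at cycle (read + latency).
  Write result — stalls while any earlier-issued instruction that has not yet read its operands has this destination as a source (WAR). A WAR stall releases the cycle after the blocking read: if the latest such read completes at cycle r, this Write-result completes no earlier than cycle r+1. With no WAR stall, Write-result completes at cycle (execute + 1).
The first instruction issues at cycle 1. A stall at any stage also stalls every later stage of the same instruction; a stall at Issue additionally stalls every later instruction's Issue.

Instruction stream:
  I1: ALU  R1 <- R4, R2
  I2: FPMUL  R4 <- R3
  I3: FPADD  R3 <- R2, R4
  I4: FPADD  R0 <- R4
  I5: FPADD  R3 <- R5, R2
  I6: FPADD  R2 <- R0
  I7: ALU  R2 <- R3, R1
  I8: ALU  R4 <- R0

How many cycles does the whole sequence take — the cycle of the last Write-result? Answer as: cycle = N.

cycle = 40

  I1 | 1 | 2 | 3 | 4
  I2 | 2 | 3 | 8 | 9
  I3 | 3 | 10 | 13 | 14   RAW R4: wait I2 write@9
  I4 | 15 | 16 | 19 | 20   struct: FPADD busy until I3 writes@14
  I5 | 21 | 22 | 25 | 26   struct: FPADD busy until I4 writes@20
  I6 | 27 | 28 | 31 | 32   struct: FPADD busy until I5 writes@26
  I7 | 33 | 34 | 35 | 36   WAW R2: wait I6 write@32
  I8 | 37 | 38 | 39 | 40   struct: ALU busy until I7 writes@36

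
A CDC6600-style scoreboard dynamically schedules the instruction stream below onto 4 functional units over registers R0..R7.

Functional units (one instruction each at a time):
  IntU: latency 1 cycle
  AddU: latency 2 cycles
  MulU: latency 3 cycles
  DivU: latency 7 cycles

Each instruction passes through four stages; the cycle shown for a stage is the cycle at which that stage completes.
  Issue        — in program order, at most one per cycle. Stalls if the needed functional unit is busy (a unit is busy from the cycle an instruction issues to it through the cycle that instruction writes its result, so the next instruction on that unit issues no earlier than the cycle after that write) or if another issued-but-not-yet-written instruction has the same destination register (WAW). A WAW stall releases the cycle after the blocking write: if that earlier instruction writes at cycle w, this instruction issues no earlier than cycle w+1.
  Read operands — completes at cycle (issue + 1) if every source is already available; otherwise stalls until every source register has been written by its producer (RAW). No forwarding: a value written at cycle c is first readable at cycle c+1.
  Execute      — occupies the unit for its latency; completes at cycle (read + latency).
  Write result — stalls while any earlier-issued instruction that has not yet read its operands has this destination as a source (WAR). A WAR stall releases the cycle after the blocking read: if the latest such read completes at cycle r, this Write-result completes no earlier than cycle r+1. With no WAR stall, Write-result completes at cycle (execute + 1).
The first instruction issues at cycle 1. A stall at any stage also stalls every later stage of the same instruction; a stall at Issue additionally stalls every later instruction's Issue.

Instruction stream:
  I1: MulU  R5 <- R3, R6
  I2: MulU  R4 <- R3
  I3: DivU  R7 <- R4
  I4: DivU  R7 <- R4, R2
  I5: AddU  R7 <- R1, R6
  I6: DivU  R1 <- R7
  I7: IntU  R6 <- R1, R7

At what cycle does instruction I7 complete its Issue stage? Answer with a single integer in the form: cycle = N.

cycle 1: I1→MulU
cycle 2: I1 RO
cycle 5: I1 EX
cycle 6: I1 WR R5
cycle 7: I2→MulU
cycle 8: I2 RO; I3→DivU
cycle 11: I2 EX
cycle 12: I2 WR R4
cycle 13: I3 RO
cycle 20: I3 EX
cycle 21: I3 WR R7
cycle 22: I4→DivU
cycle 23: I4 RO
cycle 30: I4 EX
cycle 31: I4 WR R7
cycle 32: I5→AddU
cycle 33: I5 RO; I6→DivU
cycle 34: I7→IntU
cycle 35: I5 EX
cycle 36: I5 WR R7
cycle 37: I6 RO
cycle 44: I6 EX
cycle 45: I6 WR R1
cycle 46: I7 RO
cycle 47: I7 EX
cycle 48: I7 WR R6

cycle = 34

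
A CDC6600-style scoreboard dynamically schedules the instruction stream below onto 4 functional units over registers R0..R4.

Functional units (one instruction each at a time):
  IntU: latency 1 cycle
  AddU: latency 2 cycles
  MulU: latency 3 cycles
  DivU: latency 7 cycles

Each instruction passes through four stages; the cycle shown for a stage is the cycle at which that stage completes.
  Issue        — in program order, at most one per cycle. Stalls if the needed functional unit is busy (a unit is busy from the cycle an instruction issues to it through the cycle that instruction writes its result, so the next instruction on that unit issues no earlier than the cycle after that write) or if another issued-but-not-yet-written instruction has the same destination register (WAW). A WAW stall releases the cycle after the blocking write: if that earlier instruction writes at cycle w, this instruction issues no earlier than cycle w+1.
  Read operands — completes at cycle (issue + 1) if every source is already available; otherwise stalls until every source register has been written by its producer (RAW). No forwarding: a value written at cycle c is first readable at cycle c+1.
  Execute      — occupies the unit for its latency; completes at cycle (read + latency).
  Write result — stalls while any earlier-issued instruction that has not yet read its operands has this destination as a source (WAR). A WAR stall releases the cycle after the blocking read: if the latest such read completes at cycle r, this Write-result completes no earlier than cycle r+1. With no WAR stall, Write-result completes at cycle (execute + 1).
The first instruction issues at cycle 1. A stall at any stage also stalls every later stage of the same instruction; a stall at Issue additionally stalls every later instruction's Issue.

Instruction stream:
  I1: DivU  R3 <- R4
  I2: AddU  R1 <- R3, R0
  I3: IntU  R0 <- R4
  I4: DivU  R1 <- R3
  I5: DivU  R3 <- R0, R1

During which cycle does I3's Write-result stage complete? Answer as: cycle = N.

c1: issue I1 (DivU)
c2: I1 read-ops, issue I2 (AddU)
c3: issue I3 (IntU)
c4: I3 read-ops
c5: I3 finished on IntU
c9: I1 finished on DivU
c10: I1→R3
c11: I2 read-ops
c12: I3→R0
c13: I2 finished on AddU
c14: I2→R1
c15: issue I4 (DivU)
c16: I4 read-ops
c23: I4 finished on DivU
c24: I4→R1
c25: issue I5 (DivU)
c26: I5 read-ops
c33: I5 finished on DivU
c34: I5→R3

cycle = 12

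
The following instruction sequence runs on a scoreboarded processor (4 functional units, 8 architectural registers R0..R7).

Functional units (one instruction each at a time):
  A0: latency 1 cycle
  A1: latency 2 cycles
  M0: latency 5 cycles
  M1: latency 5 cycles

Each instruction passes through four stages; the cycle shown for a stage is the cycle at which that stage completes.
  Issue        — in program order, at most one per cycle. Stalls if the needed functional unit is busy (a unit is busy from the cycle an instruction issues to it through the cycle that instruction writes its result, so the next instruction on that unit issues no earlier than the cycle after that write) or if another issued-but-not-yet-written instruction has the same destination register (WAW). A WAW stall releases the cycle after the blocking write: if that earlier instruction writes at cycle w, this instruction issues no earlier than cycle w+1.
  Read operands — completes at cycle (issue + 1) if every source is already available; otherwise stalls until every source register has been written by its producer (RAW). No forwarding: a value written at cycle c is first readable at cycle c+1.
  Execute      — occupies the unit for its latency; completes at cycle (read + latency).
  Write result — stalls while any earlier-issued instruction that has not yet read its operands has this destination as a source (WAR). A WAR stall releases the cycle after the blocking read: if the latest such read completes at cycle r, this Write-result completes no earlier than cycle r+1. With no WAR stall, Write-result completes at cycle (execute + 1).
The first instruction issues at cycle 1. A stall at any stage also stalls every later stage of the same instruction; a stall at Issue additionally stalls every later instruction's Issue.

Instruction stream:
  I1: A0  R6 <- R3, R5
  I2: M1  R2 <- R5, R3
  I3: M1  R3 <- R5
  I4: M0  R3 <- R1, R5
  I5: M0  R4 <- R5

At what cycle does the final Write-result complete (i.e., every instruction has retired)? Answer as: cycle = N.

t=1  I1→A0
t=2  I1 RO · I2→M1
t=3  I1 EX · I2 RO
t=4  I1 WR R6
t=8  I2 EX
t=9  I2 WR R2
t=10  I3→M1
t=11  I3 RO
t=16  I3 EX
t=17  I3 WR R3
t=18  I4→M0
t=19  I4 RO
t=24  I4 EX
t=25  I4 WR R3
t=26  I5→M0
t=27  I5 RO
t=32  I5 EX
t=33  I5 WR R4

cycle = 33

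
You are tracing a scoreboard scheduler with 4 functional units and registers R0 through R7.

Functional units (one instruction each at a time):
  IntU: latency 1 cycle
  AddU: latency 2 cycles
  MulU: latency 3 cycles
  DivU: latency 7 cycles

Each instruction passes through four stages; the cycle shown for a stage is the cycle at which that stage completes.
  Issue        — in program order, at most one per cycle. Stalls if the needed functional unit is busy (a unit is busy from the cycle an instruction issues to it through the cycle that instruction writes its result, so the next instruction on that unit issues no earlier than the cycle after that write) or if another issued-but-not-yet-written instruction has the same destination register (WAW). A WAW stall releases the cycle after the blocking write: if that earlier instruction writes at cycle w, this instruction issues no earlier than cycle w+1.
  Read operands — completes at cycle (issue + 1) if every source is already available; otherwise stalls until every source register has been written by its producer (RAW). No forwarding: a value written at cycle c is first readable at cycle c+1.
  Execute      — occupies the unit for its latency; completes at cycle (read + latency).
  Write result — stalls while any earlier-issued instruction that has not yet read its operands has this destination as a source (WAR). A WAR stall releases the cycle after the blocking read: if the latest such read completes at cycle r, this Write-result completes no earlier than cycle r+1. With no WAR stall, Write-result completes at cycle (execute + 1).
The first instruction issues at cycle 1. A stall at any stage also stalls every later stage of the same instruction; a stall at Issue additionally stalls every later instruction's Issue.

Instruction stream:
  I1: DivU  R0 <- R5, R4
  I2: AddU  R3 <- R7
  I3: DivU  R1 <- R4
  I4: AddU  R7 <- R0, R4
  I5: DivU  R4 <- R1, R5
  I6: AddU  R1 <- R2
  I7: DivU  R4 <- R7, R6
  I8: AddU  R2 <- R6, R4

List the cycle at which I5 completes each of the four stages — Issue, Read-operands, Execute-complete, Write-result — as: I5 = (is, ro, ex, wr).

I5 = (21, 22, 29, 30)

c1: issue I1 (DivU)
c2: I1 read-ops · issue I2 (AddU)
c3: I2 read-ops
c5: I2 finished on AddU
c6: I2→R3
c9: I1 finished on DivU
c10: I1→R0
c11: issue I3 (DivU)
c12: I3 read-ops · issue I4 (AddU)
c13: I4 read-ops
c15: I4 finished on AddU
c16: I4→R7
c19: I3 finished on DivU
c20: I3→R1
c21: issue I5 (DivU)
c22: I5 read-ops · issue I6 (AddU)
c23: I6 read-ops
c25: I6 finished on AddU
c26: I6→R1
c29: I5 finished on DivU
c30: I5→R4
c31: issue I7 (DivU)
c32: I7 read-ops · issue I8 (AddU)
c39: I7 finished on DivU
c40: I7→R4
c41: I8 read-ops
c43: I8 finished on AddU
c44: I8→R2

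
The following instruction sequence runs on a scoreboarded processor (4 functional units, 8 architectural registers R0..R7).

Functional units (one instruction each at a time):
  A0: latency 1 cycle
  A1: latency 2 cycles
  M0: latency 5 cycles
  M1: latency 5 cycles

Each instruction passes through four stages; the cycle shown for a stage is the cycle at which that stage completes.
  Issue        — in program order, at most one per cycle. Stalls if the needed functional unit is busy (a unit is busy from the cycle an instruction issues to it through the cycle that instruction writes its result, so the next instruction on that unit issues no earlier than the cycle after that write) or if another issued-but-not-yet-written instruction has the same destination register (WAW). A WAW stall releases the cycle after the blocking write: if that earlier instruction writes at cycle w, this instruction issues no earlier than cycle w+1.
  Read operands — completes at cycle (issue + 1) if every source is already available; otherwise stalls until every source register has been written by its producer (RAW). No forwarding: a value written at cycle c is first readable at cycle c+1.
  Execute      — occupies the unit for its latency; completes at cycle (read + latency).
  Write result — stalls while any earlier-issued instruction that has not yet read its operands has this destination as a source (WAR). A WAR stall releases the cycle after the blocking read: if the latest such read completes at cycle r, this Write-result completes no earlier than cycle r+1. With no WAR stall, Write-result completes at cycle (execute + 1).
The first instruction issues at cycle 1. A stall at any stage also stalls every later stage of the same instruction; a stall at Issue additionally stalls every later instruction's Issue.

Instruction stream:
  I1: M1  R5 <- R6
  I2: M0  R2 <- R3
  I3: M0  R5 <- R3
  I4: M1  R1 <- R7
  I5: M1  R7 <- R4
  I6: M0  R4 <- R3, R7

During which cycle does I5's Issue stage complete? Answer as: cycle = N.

I1  is:1  ro:2  ex:7  wr:8
I2  is:2  ro:3  ex:8  wr:9
I3  is:10  ro:11  ex:16  wr:17  — struct: M0 busy until I2 writes@9
I4  is:11  ro:12  ex:17  wr:18
I5  is:19  ro:20  ex:25  wr:26  — struct: M1 busy until I4 writes@18
I6  is:20  ro:27  ex:32  wr:33  — RAW R7: wait I5 write@26

cycle = 19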